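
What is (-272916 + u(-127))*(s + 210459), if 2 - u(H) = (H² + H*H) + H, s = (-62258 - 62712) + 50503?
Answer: -41483679640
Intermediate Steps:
s = -74467 (s = -124970 + 50503 = -74467)
u(H) = 2 - H - 2*H² (u(H) = 2 - ((H² + H*H) + H) = 2 - ((H² + H²) + H) = 2 - (2*H² + H) = 2 - (H + 2*H²) = 2 + (-H - 2*H²) = 2 - H - 2*H²)
(-272916 + u(-127))*(s + 210459) = (-272916 + (2 - 1*(-127) - 2*(-127)²))*(-74467 + 210459) = (-272916 + (2 + 127 - 2*16129))*135992 = (-272916 + (2 + 127 - 32258))*135992 = (-272916 - 32129)*135992 = -305045*135992 = -41483679640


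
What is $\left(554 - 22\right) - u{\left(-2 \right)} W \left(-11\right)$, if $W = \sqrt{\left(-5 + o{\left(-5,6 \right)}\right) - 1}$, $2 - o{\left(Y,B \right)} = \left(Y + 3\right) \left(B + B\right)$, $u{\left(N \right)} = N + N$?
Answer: $532 - 88 \sqrt{5} \approx 335.23$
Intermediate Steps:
$u{\left(N \right)} = 2 N$
$o{\left(Y,B \right)} = 2 - 2 B \left(3 + Y\right)$ ($o{\left(Y,B \right)} = 2 - \left(Y + 3\right) \left(B + B\right) = 2 - \left(3 + Y\right) 2 B = 2 - 2 B \left(3 + Y\right)$)
$W = 2 \sqrt{5}$ ($W = \sqrt{\left(-5 - \left(34 - 60\right)\right) - 1} = \sqrt{\left(-5 + \left(2 - 36 + 60\right)\right) - 1} = \sqrt{\left(-5 + 26\right) - 1} = \sqrt{21 - 1} = \sqrt{20} = 2 \sqrt{5} \approx 4.4721$)
$\left(554 - 22\right) - u{\left(-2 \right)} W \left(-11\right) = \left(554 - 22\right) - 2 \left(-2\right) 2 \sqrt{5} \left(-11\right) = 532 - - 4 \cdot 2 \sqrt{5} \left(-11\right) = 532 - - 8 \sqrt{5} \left(-11\right) = 532 - 88 \sqrt{5}$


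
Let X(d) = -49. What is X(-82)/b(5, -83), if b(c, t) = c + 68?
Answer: -49/73 ≈ -0.67123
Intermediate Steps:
b(c, t) = 68 + c
X(-82)/b(5, -83) = -49/(68 + 5) = -49/73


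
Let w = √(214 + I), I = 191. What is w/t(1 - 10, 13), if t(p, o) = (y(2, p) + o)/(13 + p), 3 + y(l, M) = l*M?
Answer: -9*√5/2 ≈ -10.062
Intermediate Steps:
y(l, M) = -3 + M*l (y(l, M) = -3 + l*M = -3 + M*l)
t(p, o) = (-3 + o + 2*p)/(13 + p) (t(p, o) = ((-3 + p*2) + o)/(13 + p) = ((-3 + 2*p) + o)/(13 + p) = (-3 + o + 2*p)/(13 + p))
w = 9*√5 (w = √(214 + 191) = √405 = 9*√5 ≈ 20.125)
w/t(1 - 10, 13) = (9*√5)/(((-3 + 13 + 2*(1 - 10))/(13 + (1 - 10)))) = (9*√5)/(((-3 + 13 + 2*(-9))/(13 - 9))) = (9*√5)/(((-3 + 13 - 18)/4)) = (9*√5)/(((¼)*(-8))) = (9*√5)/(-2) = (9*√5)*(-½) = -9*√5/2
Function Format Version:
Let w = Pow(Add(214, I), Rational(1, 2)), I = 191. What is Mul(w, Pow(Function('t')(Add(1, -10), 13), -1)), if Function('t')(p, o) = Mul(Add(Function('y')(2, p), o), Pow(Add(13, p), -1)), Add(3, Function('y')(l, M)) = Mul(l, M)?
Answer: Mul(Rational(-9, 2), Pow(5, Rational(1, 2))) ≈ -10.062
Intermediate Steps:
Function('y')(l, M) = Add(-3, Mul(M, l)) (Function('y')(l, M) = Add(-3, Mul(l, M)) = Add(-3, Mul(M, l)))
Function('t')(p, o) = Mul(Pow(Add(13, p), -1), Add(-3, o, Mul(2, p))) (Function('t')(p, o) = Mul(Add(Add(-3, Mul(p, 2)), o), Pow(Add(13, p), -1)) = Mul(Add(Add(-3, Mul(2, p)), o), Pow(Add(13, p), -1)) = Mul(Add(-3, o, Mul(2, p)), Pow(Add(13, p), -1)) = Mul(Pow(Add(13, p), -1), Add(-3, o, Mul(2, p))))
w = Mul(9, Pow(5, Rational(1, 2))) (w = Pow(Add(214, 191), Rational(1, 2)) = Pow(405, Rational(1, 2)) = Mul(9, Pow(5, Rational(1, 2))) ≈ 20.125)
Mul(w, Pow(Function('t')(Add(1, -10), 13), -1)) = Mul(Mul(9, Pow(5, Rational(1, 2))), Pow(Mul(Pow(Add(13, Add(1, -10)), -1), Add(-3, 13, Mul(2, Add(1, -10)))), -1)) = Mul(Mul(9, Pow(5, Rational(1, 2))), Pow(Mul(Pow(Add(13, -9), -1), Add(-3, 13, Mul(2, -9))), -1)) = Mul(Mul(9, Pow(5, Rational(1, 2))), Pow(Mul(Pow(4, -1), Add(-3, 13, -18)), -1)) = Mul(Mul(9, Pow(5, Rational(1, 2))), Pow(Mul(Rational(1, 4), -8), -1)) = Mul(Mul(9, Pow(5, Rational(1, 2))), Pow(-2, -1)) = Mul(Mul(9, Pow(5, Rational(1, 2))), Rational(-1, 2)) = Mul(Rational(-9, 2), Pow(5, Rational(1, 2)))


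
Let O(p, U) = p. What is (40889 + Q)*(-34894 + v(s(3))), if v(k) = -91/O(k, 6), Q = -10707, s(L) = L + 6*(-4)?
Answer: -3159119758/3 ≈ -1.0530e+9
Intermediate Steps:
s(L) = -24 + L (s(L) = L - 24 = -24 + L)
v(k) = -91/k
(40889 + Q)*(-34894 + v(s(3))) = (40889 - 10707)*(-34894 - 91/(-24 + 3)) = 30182*(-34894 - 91/(-21)) = 30182*(-34894 - 91*(-1/21)) = 30182*(-34894 + 13/3) = 30182*(-104669/3) = -3159119758/3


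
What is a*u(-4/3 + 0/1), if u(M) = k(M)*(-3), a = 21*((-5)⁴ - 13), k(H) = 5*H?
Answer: 257040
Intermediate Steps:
a = 12852 (a = 21*(625 - 13) = 21*612 = 12852)
u(M) = -15*M (u(M) = (5*M)*(-3) = -15*M)
a*u(-4/3 + 0/1) = 12852*(-15*(-4/3 + 0/1)) = 12852*(-15*(-4*⅓ + 0*1)) = 12852*(-15*(-4/3 + 0)) = 12852*(-15*(-4/3)) = 12852*20 = 257040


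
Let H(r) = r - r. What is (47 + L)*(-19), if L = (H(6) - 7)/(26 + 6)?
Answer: -28443/32 ≈ -888.84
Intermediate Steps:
H(r) = 0
L = -7/32 (L = (0 - 7)/(26 + 6) = -7/32 ≈ -0.21875)
(47 + L)*(-19) = (47 - 7/32)*(-19) = (1497/32)*(-19) = -28443/32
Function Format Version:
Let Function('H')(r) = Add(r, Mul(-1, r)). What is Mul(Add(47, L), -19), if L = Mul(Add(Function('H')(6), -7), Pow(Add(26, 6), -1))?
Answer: Rational(-28443, 32) ≈ -888.84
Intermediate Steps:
Function('H')(r) = 0
L = Rational(-7, 32) (L = Mul(Add(0, -7), Pow(Add(26, 6), -1)) = Mul(-7, Pow(32, -1)) = Mul(-7, Rational(1, 32)) = Rational(-7, 32) ≈ -0.21875)
Mul(Add(47, L), -19) = Mul(Add(47, Rational(-7, 32)), -19) = Mul(Rational(1497, 32), -19) = Rational(-28443, 32)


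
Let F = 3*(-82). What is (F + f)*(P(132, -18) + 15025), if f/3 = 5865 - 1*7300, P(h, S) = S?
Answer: -68296857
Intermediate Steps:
f = -4305 (f = 3*(5865 - 1*7300) = 3*(5865 - 7300) = 3*(-1435) = -4305)
F = -246
(F + f)*(P(132, -18) + 15025) = (-246 - 4305)*(-18 + 15025) = -4551*15007 = -68296857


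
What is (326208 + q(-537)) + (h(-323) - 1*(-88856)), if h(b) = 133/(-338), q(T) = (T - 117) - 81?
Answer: 140043069/338 ≈ 4.1433e+5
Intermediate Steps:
q(T) = -198 + T (q(T) = (-117 + T) - 81 = -198 + T)
h(b) = -133/338 (h(b) = 133*(-1/338) = -133/338)
(326208 + q(-537)) + (h(-323) - 1*(-88856)) = (326208 + (-198 - 537)) + (-133/338 - 1*(-88856)) = (326208 - 735) + (-133/338 + 88856) = 325473 + 30033195/338 = 140043069/338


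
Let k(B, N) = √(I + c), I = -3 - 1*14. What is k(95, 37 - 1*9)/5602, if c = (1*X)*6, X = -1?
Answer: I*√23/5602 ≈ 0.00085609*I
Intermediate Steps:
c = -6 (c = (1*(-1))*6 = -1*6 = -6)
I = -17 (I = -3 - 14 = -17)
k(B, N) = I*√23 (k(B, N) = √(-17 - 6) = √(-23) = I*√23)
k(95, 37 - 1*9)/5602 = (I*√23)/5602 = (I*√23)*(1/5602) = I*√23/5602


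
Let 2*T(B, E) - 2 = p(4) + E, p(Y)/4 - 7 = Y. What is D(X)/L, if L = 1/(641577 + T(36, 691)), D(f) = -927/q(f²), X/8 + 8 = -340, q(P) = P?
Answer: -132240773/1722368 ≈ -76.778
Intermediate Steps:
X = -2784 (X = -64 + 8*(-340) = -64 - 2720 = -2784)
p(Y) = 28 + 4*Y
T(B, E) = 23 + E/2 (T(B, E) = 1 + ((28 + 4*4) + E)/2 = 1 + ((28 + 16) + E)/2 = 1 + (44 + E)/2 = 1 + (22 + E/2) = 23 + E/2)
D(f) = -927/f²
L = 2/1283891 (L = 1/(641577 + (23 + (½)*691)) = 1/(641577 + (23 + 691/2)) = 1/(641577 + 737/2) = 1/(1283891/2) = 2/1283891 ≈ 1.5578e-6)
D(X)/L = (-927/(-2784)²)/(2/1283891) = -927*1/7750656*(1283891/2) = -103/861184*1283891/2 = -132240773/1722368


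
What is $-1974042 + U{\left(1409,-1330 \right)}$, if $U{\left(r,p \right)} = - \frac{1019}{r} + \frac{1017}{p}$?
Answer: $- \frac{3699298274963}{1873970} \approx -1.974 \cdot 10^{6}$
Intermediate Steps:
$-1974042 + U{\left(1409,-1330 \right)} = -1974042 + \left(- \frac{1019}{1409} + \frac{1017}{-1330}\right) = -1974042 + \left(\left(-1019\right) \frac{1}{1409} + 1017 \left(- \frac{1}{1330}\right)\right) = -1974042 - \frac{2788223}{1873970} = - \frac{3699298274963}{1873970}$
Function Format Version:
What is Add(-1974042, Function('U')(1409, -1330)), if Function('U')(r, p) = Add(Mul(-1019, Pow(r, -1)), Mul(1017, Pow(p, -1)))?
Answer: Rational(-3699298274963, 1873970) ≈ -1.9740e+6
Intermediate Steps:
Add(-1974042, Function('U')(1409, -1330)) = Add(-1974042, Add(Mul(-1019, Pow(1409, -1)), Mul(1017, Pow(-1330, -1)))) = Add(-1974042, Add(Mul(-1019, Rational(1, 1409)), Mul(1017, Rational(-1, 1330)))) = Add(-1974042, Add(Rational(-1019, 1409), Rational(-1017, 1330))) = Add(-1974042, Rational(-2788223, 1873970)) = Rational(-3699298274963, 1873970)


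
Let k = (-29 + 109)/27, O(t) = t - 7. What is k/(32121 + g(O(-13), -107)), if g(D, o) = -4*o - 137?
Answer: 20/218781 ≈ 9.1416e-5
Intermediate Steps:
O(t) = -7 + t
g(D, o) = -137 - 4*o
k = 80/27 (k = (1/27)*80 = 80/27 ≈ 2.9630)
k/(32121 + g(O(-13), -107)) = 80/(27*(32121 + (-137 - 4*(-107)))) = 80/(27*(32121 + (-137 + 428))) = 80/(27*(32121 + 291)) = (80/27)/32412 = (80/27)*(1/32412) = 20/218781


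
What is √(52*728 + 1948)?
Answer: 2*√9951 ≈ 199.51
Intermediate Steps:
√(52*728 + 1948) = √(37856 + 1948) = √39804 = 2*√9951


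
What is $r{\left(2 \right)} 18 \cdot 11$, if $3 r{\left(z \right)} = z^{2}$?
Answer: $264$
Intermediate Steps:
$r{\left(z \right)} = \frac{z^{2}}{3}$
$r{\left(2 \right)} 18 \cdot 11 = \frac{2^{2}}{3} \cdot 18 \cdot 11 = \frac{1}{3} \cdot 4 \cdot 18 \cdot 11 = \frac{4}{3} \cdot 18 \cdot 11 = 24 \cdot 11 = 264$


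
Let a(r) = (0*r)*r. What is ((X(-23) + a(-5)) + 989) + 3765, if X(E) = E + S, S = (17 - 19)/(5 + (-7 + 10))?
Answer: 18923/4 ≈ 4730.8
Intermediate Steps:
a(r) = 0 (a(r) = 0*r = 0)
S = -¼ (S = -2/(5 + 3) = -2/8 = -2*⅛ = -¼ ≈ -0.25000)
X(E) = -¼ + E (X(E) = E - ¼ = -¼ + E)
((X(-23) + a(-5)) + 989) + 3765 = (((-¼ - 23) + 0) + 989) + 3765 = ((-93/4 + 0) + 989) + 3765 = (-93/4 + 989) + 3765 = 3863/4 + 3765 = 18923/4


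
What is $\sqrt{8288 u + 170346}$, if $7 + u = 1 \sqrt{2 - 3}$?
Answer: $\sqrt{112330 + 8288 i} \approx 335.38 + 12.356 i$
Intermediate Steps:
$u = -7 + i$ ($u = -7 + 1 \sqrt{2 - 3} = -7 + 1 \sqrt{-1} = -7 + 1 i = -7 + i \approx -7.0 + 1.0 i$)
$\sqrt{8288 u + 170346} = \sqrt{8288 \left(-7 + i\right) + 170346} = \sqrt{\left(-58016 + 8288 i\right) + 170346} = \sqrt{112330 + 8288 i}$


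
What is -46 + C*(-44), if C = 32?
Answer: -1454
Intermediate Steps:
-46 + C*(-44) = -46 + 32*(-44) = -46 - 1408 = -1454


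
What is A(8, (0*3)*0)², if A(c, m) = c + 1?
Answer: 81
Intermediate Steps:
A(c, m) = 1 + c
A(8, (0*3)*0)² = (1 + 8)² = 9² = 81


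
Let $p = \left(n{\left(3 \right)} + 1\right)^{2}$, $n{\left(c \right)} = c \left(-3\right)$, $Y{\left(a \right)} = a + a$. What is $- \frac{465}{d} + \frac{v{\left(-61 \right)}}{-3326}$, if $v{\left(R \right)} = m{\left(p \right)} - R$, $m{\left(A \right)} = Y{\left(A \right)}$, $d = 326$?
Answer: $- \frac{402051}{271069} \approx -1.4832$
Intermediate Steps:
$Y{\left(a \right)} = 2 a$
$n{\left(c \right)} = - 3 c$
$p = 64$ ($p = \left(\left(-3\right) 3 + 1\right)^{2} = \left(-9 + 1\right)^{2} = \left(-8\right)^{2} = 64$)
$m{\left(A \right)} = 2 A$
$v{\left(R \right)} = 128 - R$ ($v{\left(R \right)} = 2 \cdot 64 - R = 128 - R$)
$- \frac{465}{d} + \frac{v{\left(-61 \right)}}{-3326} = - \frac{465}{326} + \frac{128 - -61}{-3326} = \left(-465\right) \frac{1}{326} + \left(128 + 61\right) \left(- \frac{1}{3326}\right) = - \frac{465}{326} + 189 \left(- \frac{1}{3326}\right) = - \frac{465}{326} - \frac{189}{3326} = - \frac{402051}{271069}$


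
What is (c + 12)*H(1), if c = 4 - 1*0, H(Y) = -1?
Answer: -16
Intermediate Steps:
c = 4 (c = 4 + 0 = 4)
(c + 12)*H(1) = (4 + 12)*(-1) = 16*(-1) = -16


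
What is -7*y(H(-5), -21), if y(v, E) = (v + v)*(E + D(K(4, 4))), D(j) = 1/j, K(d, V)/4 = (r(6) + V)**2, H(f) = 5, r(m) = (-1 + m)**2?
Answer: 2472505/1682 ≈ 1470.0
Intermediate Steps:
K(d, V) = 4*(25 + V)**2 (K(d, V) = 4*((-1 + 6)**2 + V)**2 = 4*(5**2 + V)**2 = 4*(25 + V)**2)
y(v, E) = 2*v*(1/3364 + E) (y(v, E) = (v + v)*(E + 1/(4*(25 + 4)**2)) = (2*v)*(E + 1/(4*29**2)) = (2*v)*(E + 1/(4*841)) = (2*v)*(E + 1/3364) = (2*v)*(1/3364 + E) = 2*v*(1/3364 + E))
-7*y(H(-5), -21) = -7*5*(1 + 3364*(-21))/1682 = -7*5*(1 - 70644)/1682 = -7*5*(-70643)/1682 = -7*(-353215/1682) = 2472505/1682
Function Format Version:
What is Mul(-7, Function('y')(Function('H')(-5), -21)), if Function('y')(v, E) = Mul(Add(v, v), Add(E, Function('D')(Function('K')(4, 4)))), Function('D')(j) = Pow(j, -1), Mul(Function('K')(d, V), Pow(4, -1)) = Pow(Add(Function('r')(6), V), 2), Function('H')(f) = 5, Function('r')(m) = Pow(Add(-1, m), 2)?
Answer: Rational(2472505, 1682) ≈ 1470.0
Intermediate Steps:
Function('K')(d, V) = Mul(4, Pow(Add(25, V), 2)) (Function('K')(d, V) = Mul(4, Pow(Add(Pow(Add(-1, 6), 2), V), 2)) = Mul(4, Pow(Add(Pow(5, 2), V), 2)) = Mul(4, Pow(Add(25, V), 2)))
Function('y')(v, E) = Mul(2, v, Add(Rational(1, 3364), E)) (Function('y')(v, E) = Mul(Add(v, v), Add(E, Pow(Mul(4, Pow(Add(25, 4), 2)), -1))) = Mul(Mul(2, v), Add(E, Pow(Mul(4, Pow(29, 2)), -1))) = Mul(Mul(2, v), Add(E, Pow(Mul(4, 841), -1))) = Mul(Mul(2, v), Add(E, Pow(3364, -1))) = Mul(Mul(2, v), Add(E, Rational(1, 3364))) = Mul(Mul(2, v), Add(Rational(1, 3364), E)) = Mul(2, v, Add(Rational(1, 3364), E)))
Mul(-7, Function('y')(Function('H')(-5), -21)) = Mul(-7, Mul(Rational(1, 1682), 5, Add(1, Mul(3364, -21)))) = Mul(-7, Mul(Rational(1, 1682), 5, Add(1, -70644))) = Mul(-7, Mul(Rational(1, 1682), 5, -70643)) = Mul(-7, Rational(-353215, 1682)) = Rational(2472505, 1682)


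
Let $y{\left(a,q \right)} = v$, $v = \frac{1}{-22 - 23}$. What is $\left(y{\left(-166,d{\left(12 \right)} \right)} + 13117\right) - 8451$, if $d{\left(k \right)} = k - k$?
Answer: $\frac{209969}{45} \approx 4666.0$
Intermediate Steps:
$d{\left(k \right)} = 0$
$v = - \frac{1}{45}$ ($v = \frac{1}{-45} = - \frac{1}{45} \approx -0.022222$)
$y{\left(a,q \right)} = - \frac{1}{45}$
$\left(y{\left(-166,d{\left(12 \right)} \right)} + 13117\right) - 8451 = \left(- \frac{1}{45} + 13117\right) - 8451 = \frac{590264}{45} + \left(-10058 + 1607\right) = \frac{590264}{45} - 8451 = \frac{209969}{45}$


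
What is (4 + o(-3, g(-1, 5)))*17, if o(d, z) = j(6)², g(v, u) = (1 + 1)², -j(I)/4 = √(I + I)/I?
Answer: 476/3 ≈ 158.67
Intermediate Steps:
j(I) = -4*√2/√I (j(I) = -4*√(I + I)/I = -4*√(2*I)/I = -4*√2*√I/I = -4*√2/√I)
g(v, u) = 4 (g(v, u) = 2² = 4)
o(d, z) = 16/3 (o(d, z) = (-4*√2/√6)² = (-4*√2*√6/6)² = (-4*√3/3)² = 16/3)
(4 + o(-3, g(-1, 5)))*17 = (4 + 16/3)*17 = (28/3)*17 = 476/3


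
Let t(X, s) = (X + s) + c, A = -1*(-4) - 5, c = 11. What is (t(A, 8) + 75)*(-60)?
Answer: -5580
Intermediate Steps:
A = -1 (A = 4 - 5 = -1)
t(X, s) = 11 + X + s (t(X, s) = (X + s) + 11 = 11 + X + s)
(t(A, 8) + 75)*(-60) = ((11 - 1 + 8) + 75)*(-60) = (18 + 75)*(-60) = 93*(-60) = -5580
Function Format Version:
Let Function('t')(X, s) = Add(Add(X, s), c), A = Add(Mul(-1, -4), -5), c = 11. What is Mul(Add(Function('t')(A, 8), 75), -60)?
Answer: -5580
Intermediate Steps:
A = -1 (A = Add(4, -5) = -1)
Function('t')(X, s) = Add(11, X, s) (Function('t')(X, s) = Add(Add(X, s), 11) = Add(11, X, s))
Mul(Add(Function('t')(A, 8), 75), -60) = Mul(Add(Add(11, -1, 8), 75), -60) = Mul(Add(18, 75), -60) = Mul(93, -60) = -5580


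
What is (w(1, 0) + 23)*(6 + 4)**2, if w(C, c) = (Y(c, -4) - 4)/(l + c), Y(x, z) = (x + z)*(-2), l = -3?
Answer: 6500/3 ≈ 2166.7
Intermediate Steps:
Y(x, z) = -2*x - 2*z
w(C, c) = (4 - 2*c)/(-3 + c) (w(C, c) = ((-2*c - 2*(-4)) - 4)/(-3 + c) = ((-2*c + 8) - 4)/(-3 + c) = ((8 - 2*c) - 4)/(-3 + c) = (4 - 2*c)/(-3 + c))
(w(1, 0) + 23)*(6 + 4)**2 = (2*(2 - 1*0)/(-3 + 0) + 23)*(6 + 4)**2 = (2*(2 + 0)/(-3) + 23)*10**2 = (2*(-1/3)*2 + 23)*100 = (-4/3 + 23)*100 = (65/3)*100 = 6500/3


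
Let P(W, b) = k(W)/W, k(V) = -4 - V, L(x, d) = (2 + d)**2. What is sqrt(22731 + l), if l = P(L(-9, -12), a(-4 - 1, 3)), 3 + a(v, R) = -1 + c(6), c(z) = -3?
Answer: sqrt(568249)/5 ≈ 150.76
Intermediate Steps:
a(v, R) = -7 (a(v, R) = -3 + (-1 - 3) = -3 - 4 = -7)
P(W, b) = (-4 - W)/W
l = -26/25 (l = (-4 - (2 - 12)**2)/((2 - 12)**2) = (-4 - 1*(-10)**2)/((-10)**2) = (-4 - 1*100)/100 = (-4 - 100)/100 = (1/100)*(-104) = -26/25 ≈ -1.0400)
sqrt(22731 + l) = sqrt(22731 - 26/25) = sqrt(568249/25) = sqrt(568249)/5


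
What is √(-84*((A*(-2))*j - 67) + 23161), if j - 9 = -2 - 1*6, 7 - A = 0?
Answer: √29965 ≈ 173.10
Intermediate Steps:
A = 7 (A = 7 - 1*0 = 7 + 0 = 7)
j = 1 (j = 9 + (-2 - 1*6) = 9 + (-2 - 6) = 9 - 8 = 1)
√(-84*((A*(-2))*j - 67) + 23161) = √(-84*((7*(-2))*1 - 67) + 23161) = √(-84*(-14*1 - 67) + 23161) = √(-84*(-14 - 67) + 23161) = √(-84*(-81) + 23161) = √(6804 + 23161) = √29965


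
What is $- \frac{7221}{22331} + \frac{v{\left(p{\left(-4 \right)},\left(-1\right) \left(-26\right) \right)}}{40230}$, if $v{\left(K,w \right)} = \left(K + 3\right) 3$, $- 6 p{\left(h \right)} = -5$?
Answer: $- \frac{580488047}{1796752260} \approx -0.32308$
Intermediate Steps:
$p{\left(h \right)} = \frac{5}{6}$ ($p{\left(h \right)} = \left(- \frac{1}{6}\right) \left(-5\right) = \frac{5}{6}$)
$v{\left(K,w \right)} = 9 + 3 K$ ($v{\left(K,w \right)} = \left(3 + K\right) 3 = 9 + 3 K$)
$- \frac{7221}{22331} + \frac{v{\left(p{\left(-4 \right)},\left(-1\right) \left(-26\right) \right)}}{40230} = - \frac{7221}{22331} + \frac{9 + 3 \cdot \frac{5}{6}}{40230} = \left(-7221\right) \frac{1}{22331} + \left(9 + \frac{5}{2}\right) \frac{1}{40230} = - \frac{7221}{22331} + \frac{23}{2} \cdot \frac{1}{40230} = - \frac{7221}{22331} + \frac{23}{80460} = - \frac{580488047}{1796752260}$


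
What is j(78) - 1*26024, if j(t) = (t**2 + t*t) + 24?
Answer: -13832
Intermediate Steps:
j(t) = 24 + 2*t**2 (j(t) = (t**2 + t**2) + 24 = 2*t**2 + 24 = 24 + 2*t**2)
j(78) - 1*26024 = (24 + 2*78**2) - 1*26024 = (24 + 2*6084) - 26024 = (24 + 12168) - 26024 = 12192 - 26024 = -13832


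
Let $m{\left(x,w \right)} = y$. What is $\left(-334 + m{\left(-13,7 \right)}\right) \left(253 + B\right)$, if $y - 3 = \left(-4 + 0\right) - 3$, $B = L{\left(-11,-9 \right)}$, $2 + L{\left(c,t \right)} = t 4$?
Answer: $-72670$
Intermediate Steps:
$L{\left(c,t \right)} = -2 + 4 t$ ($L{\left(c,t \right)} = -2 + t 4 = -2 + 4 t$)
$B = -38$ ($B = -2 + 4 \left(-9\right) = -2 - 36 = -38$)
$y = -4$ ($y = 3 + \left(\left(-4 + 0\right) - 3\right) = 3 - 7 = -4$)
$m{\left(x,w \right)} = -4$
$\left(-334 + m{\left(-13,7 \right)}\right) \left(253 + B\right) = \left(-334 - 4\right) \left(253 - 38\right) = \left(-338\right) 215 = -72670$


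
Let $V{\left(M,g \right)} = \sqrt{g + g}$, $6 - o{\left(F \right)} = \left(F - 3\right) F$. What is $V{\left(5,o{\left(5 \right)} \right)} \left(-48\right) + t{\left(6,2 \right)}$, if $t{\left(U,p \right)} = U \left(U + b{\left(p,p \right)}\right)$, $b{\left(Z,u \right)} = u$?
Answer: $48 - 96 i \sqrt{2} \approx 48.0 - 135.76 i$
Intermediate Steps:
$o{\left(F \right)} = 6 - F \left(-3 + F\right)$ ($o{\left(F \right)} = 6 - \left(F - 3\right) F = 6 - \left(-3 + F\right) F = 6 - F \left(-3 + F\right)$)
$V{\left(M,g \right)} = \sqrt{2} \sqrt{g}$ ($V{\left(M,g \right)} = \sqrt{2 g} = \sqrt{2} \sqrt{g}$)
$t{\left(U,p \right)} = U \left(U + p\right)$
$V{\left(5,o{\left(5 \right)} \right)} \left(-48\right) + t{\left(6,2 \right)} = \sqrt{2} \sqrt{6 - 5^{2} + 3 \cdot 5} \left(-48\right) + 6 \left(6 + 2\right) = \sqrt{2} \sqrt{6 - 25 + 15} \left(-48\right) + 6 \cdot 8 = \sqrt{2} \sqrt{6 - 25 + 15} \left(-48\right) + 48 = \sqrt{2} \sqrt{-4} \left(-48\right) + 48 = \sqrt{2} \cdot 2 i \left(-48\right) + 48 = 2 i \sqrt{2} \left(-48\right) + 48 = - 96 i \sqrt{2} + 48 = 48 - 96 i \sqrt{2}$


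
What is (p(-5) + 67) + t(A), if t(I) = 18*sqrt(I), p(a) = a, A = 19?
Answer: 62 + 18*sqrt(19) ≈ 140.46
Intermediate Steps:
(p(-5) + 67) + t(A) = (-5 + 67) + 18*sqrt(19) = 62 + 18*sqrt(19)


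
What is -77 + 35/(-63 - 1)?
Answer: -4963/64 ≈ -77.547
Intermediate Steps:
-77 + 35/(-63 - 1) = -77 + 35/(-64) = -77 - 1/64*35 = -77 - 35/64 = -4963/64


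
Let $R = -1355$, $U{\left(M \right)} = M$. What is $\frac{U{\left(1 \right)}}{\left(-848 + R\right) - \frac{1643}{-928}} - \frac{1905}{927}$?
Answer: $- \frac{1297427287}{631206969} \approx -2.0555$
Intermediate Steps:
$\frac{U{\left(1 \right)}}{\left(-848 + R\right) - \frac{1643}{-928}} - \frac{1905}{927} = 1 \frac{1}{\left(-848 - 1355\right) - \frac{1643}{-928}} - \frac{1905}{927} = 1 \frac{1}{-2203 - - \frac{1643}{928}} - \frac{635}{309} = 1 \frac{1}{-2203 + \frac{1643}{928}} - \frac{635}{309} = 1 \frac{1}{- \frac{2042741}{928}} - \frac{635}{309} = 1 \left(- \frac{928}{2042741}\right) - \frac{635}{309} = - \frac{928}{2042741} - \frac{635}{309} = - \frac{1297427287}{631206969}$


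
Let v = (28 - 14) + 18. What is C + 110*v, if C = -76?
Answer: 3444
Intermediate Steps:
v = 32 (v = 14 + 18 = 32)
C + 110*v = -76 + 110*32 = -76 + 3520 = 3444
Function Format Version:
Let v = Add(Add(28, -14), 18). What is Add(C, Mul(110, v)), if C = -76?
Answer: 3444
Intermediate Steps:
v = 32 (v = Add(14, 18) = 32)
Add(C, Mul(110, v)) = Add(-76, Mul(110, 32)) = Add(-76, 3520) = 3444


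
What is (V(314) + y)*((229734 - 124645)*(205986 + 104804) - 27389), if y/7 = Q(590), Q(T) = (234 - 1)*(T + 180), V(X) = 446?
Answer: 41032012892979036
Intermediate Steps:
Q(T) = 41940 + 233*T (Q(T) = 233*(180 + T) = 41940 + 233*T)
y = 1255870 (y = 7*(41940 + 233*590) = 7*(41940 + 137470) = 7*179410 = 1255870)
(V(314) + y)*((229734 - 124645)*(205986 + 104804) - 27389) = (446 + 1255870)*((229734 - 124645)*(205986 + 104804) - 27389) = 1256316*(105089*310790 - 27389) = 1256316*(32660610310 - 27389) = 1256316*32660582921 = 41032012892979036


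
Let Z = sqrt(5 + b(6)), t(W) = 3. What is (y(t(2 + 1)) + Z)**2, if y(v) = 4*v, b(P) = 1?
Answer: (12 + sqrt(6))**2 ≈ 208.79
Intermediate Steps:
Z = sqrt(6) (Z = sqrt(5 + 1) = sqrt(6) ≈ 2.4495)
(y(t(2 + 1)) + Z)**2 = (4*3 + sqrt(6))**2 = (12 + sqrt(6))**2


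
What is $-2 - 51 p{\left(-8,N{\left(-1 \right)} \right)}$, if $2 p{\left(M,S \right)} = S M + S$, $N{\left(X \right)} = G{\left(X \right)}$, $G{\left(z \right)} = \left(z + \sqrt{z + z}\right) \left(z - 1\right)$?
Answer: $355 - 357 i \sqrt{2} \approx 355.0 - 504.87 i$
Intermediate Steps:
$G{\left(z \right)} = \left(-1 + z\right) \left(z + \sqrt{2} \sqrt{z}\right)$ ($G{\left(z \right)} = \left(z + \sqrt{2 z}\right) \left(-1 + z\right) = \left(z + \sqrt{2} \sqrt{z}\right) \left(-1 + z\right) = \left(-1 + z\right) \left(z + \sqrt{2} \sqrt{z}\right)$)
$N{\left(X \right)} = X^{2} - X + \sqrt{2} X^{\frac{3}{2}} - \sqrt{2} \sqrt{X}$
$p{\left(M,S \right)} = \frac{S}{2} + \frac{M S}{2}$ ($p{\left(M,S \right)} = \frac{S M + S}{2} = \frac{M S + S}{2} = \frac{S + M S}{2} = \frac{S}{2} + \frac{M S}{2}$)
$-2 - 51 p{\left(-8,N{\left(-1 \right)} \right)} = -2 - 51 \frac{\left(\left(-1\right)^{2} - -1 + \sqrt{2} \left(-1\right)^{\frac{3}{2}} - \sqrt{2} \sqrt{-1}\right) \left(1 - 8\right)}{2} = -2 - 51 \cdot \frac{1}{2} \left(1 + 1 + \sqrt{2} \left(- i\right) - \sqrt{2} i\right) \left(-7\right) = -2 - 51 \cdot \frac{1}{2} \left(1 + 1 - i \sqrt{2} - i \sqrt{2}\right) \left(-7\right) = -2 - 51 \cdot \frac{1}{2} \left(2 - 2 i \sqrt{2}\right) \left(-7\right) = -2 - 51 \left(-7 + 7 i \sqrt{2}\right) = -2 + \left(357 - 357 i \sqrt{2}\right) = 355 - 357 i \sqrt{2}$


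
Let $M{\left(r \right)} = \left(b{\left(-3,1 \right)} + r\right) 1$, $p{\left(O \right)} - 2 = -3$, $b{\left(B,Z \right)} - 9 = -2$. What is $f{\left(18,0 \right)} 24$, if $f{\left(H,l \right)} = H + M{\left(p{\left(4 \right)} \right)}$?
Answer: $576$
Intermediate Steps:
$b{\left(B,Z \right)} = 7$ ($b{\left(B,Z \right)} = 9 - 2 = 7$)
$p{\left(O \right)} = -1$ ($p{\left(O \right)} = 2 - 3 = -1$)
$M{\left(r \right)} = 7 + r$ ($M{\left(r \right)} = \left(7 + r\right) 1 = 7 + r$)
$f{\left(H,l \right)} = 6 + H$ ($f{\left(H,l \right)} = H + \left(7 - 1\right) = H + 6 = 6 + H$)
$f{\left(18,0 \right)} 24 = \left(6 + 18\right) 24 = 24 \cdot 24 = 576$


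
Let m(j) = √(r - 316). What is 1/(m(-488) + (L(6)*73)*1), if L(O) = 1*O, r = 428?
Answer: 219/95866 - √7/47933 ≈ 0.0022292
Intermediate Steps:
L(O) = O
m(j) = 4*√7 (m(j) = √(428 - 316) = √112 = 4*√7)
1/(m(-488) + (L(6)*73)*1) = 1/(4*√7 + (6*73)*1) = 1/(4*√7 + 438*1) = 1/(4*√7 + 438) = 1/(438 + 4*√7)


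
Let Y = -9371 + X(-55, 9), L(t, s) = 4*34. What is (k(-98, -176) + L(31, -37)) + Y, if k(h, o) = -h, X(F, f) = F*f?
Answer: -9632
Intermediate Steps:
L(t, s) = 136
Y = -9866 (Y = -9371 - 55*9 = -9371 - 495 = -9866)
(k(-98, -176) + L(31, -37)) + Y = (-1*(-98) + 136) - 9866 = (98 + 136) - 9866 = 234 - 9866 = -9632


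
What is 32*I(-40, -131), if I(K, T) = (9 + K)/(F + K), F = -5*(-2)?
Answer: 496/15 ≈ 33.067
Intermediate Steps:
F = 10
I(K, T) = (9 + K)/(10 + K)
32*I(-40, -131) = 32*((9 - 40)/(10 - 40)) = 32*(-31/(-30)) = 32*(-1/30*(-31)) = 32*(31/30) = 496/15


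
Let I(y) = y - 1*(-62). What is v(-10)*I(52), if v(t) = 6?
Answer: 684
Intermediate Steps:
I(y) = 62 + y (I(y) = y + 62 = 62 + y)
v(-10)*I(52) = 6*(62 + 52) = 6*114 = 684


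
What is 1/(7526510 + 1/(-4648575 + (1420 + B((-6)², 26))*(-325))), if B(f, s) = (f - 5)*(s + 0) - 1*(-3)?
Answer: 5373000/40439938229999 ≈ 1.3286e-7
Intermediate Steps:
B(f, s) = 3 + s*(-5 + f) (B(f, s) = (-5 + f)*s + 3 = s*(-5 + f) + 3 = 3 + s*(-5 + f))
1/(7526510 + 1/(-4648575 + (1420 + B((-6)², 26))*(-325))) = 1/(7526510 + 1/(-4648575 + (1420 + (3 - 5*26 + (-6)²*26))*(-325))) = 1/(7526510 + 1/(-4648575 + (1420 + (3 - 130 + 36*26))*(-325))) = 1/(7526510 + 1/(-4648575 + (1420 + (3 - 130 + 936))*(-325))) = 1/(7526510 + 1/(-4648575 + (1420 + 809)*(-325))) = 1/(7526510 + 1/(-4648575 + 2229*(-325))) = 1/(7526510 + 1/(-4648575 - 724425)) = 1/(7526510 + 1/(-5373000)) = 1/(7526510 - 1/5373000) = 1/(40439938229999/5373000) = 5373000/40439938229999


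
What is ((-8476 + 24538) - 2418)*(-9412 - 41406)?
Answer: -693360792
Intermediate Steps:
((-8476 + 24538) - 2418)*(-9412 - 41406) = (16062 - 2418)*(-50818) = 13644*(-50818) = -693360792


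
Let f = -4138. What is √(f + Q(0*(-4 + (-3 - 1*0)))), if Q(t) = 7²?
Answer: I*√4089 ≈ 63.945*I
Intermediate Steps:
Q(t) = 49
√(f + Q(0*(-4 + (-3 - 1*0)))) = √(-4138 + 49) = √(-4089) = I*√4089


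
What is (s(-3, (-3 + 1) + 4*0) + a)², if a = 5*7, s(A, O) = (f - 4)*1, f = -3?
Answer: 784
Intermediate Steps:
s(A, O) = -7 (s(A, O) = (-3 - 4)*1 = -7*1 = -7)
a = 35
(s(-3, (-3 + 1) + 4*0) + a)² = (-7 + 35)² = 28² = 784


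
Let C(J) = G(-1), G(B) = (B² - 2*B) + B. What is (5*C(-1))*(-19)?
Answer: -190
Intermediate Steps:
G(B) = B² - B
C(J) = 2 (C(J) = -(-1 - 1) = -1*(-2) = 2)
(5*C(-1))*(-19) = (5*2)*(-19) = 10*(-19) = -190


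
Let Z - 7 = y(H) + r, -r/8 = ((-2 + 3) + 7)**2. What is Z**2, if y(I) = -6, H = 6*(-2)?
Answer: 261121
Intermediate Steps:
H = -12
r = -512 (r = -8*((-2 + 3) + 7)**2 = -8*(1 + 7)**2 = -8*8**2 = -8*64 = -512)
Z = -511 (Z = 7 + (-6 - 512) = 7 - 518 = -511)
Z**2 = (-511)**2 = 261121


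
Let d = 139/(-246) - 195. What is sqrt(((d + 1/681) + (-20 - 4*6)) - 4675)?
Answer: 19*I*sqrt(42452149398)/55842 ≈ 70.104*I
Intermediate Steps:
d = -48109/246 (d = 139*(-1/246) - 195 = -139/246 - 195 = -48109/246 ≈ -195.56)
sqrt(((d + 1/681) + (-20 - 4*6)) - 4675) = sqrt(((-48109/246 + 1/681) + (-20 - 4*6)) - 4675) = sqrt(((-48109/246 + 1/681) + (-20 - 24)) - 4675) = sqrt((-10920661/55842 - 44) - 4675) = sqrt(-13377709/55842 - 4675) = sqrt(-274439059/55842) = 19*I*sqrt(42452149398)/55842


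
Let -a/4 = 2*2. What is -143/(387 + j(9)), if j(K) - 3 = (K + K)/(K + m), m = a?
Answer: -1001/2712 ≈ -0.36910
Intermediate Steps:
a = -16 (a = -8*2 = -4*4 = -16)
m = -16
j(K) = 3 + 2*K/(-16 + K) (j(K) = 3 + (K + K)/(K - 16) = 3 + (2*K)/(-16 + K) = 3 + 2*K/(-16 + K))
-143/(387 + j(9)) = -143/(387 + (-48 + 5*9)/(-16 + 9)) = -143/(387 + (-48 + 45)/(-7)) = -143/(387 - ⅐*(-3)) = -143/(387 + 3/7) = -143/2712/7 = -143*7/2712 = -1001/2712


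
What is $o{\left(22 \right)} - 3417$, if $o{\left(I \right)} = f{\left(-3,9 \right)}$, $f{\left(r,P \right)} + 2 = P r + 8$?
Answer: $-3438$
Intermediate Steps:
$f{\left(r,P \right)} = 6 + P r$ ($f{\left(r,P \right)} = -2 + \left(P r + 8\right) = -2 + \left(8 + P r\right) = 6 + P r$)
$o{\left(I \right)} = -21$ ($o{\left(I \right)} = 6 + 9 \left(-3\right) = 6 - 27 = -21$)
$o{\left(22 \right)} - 3417 = -21 - 3417 = -3438$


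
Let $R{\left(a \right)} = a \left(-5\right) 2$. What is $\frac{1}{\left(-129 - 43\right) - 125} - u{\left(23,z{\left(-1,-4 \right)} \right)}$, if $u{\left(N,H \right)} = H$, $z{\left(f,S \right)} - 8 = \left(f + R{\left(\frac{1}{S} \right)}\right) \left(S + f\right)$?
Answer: $- \frac{299}{594} \approx -0.50337$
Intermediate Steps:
$R{\left(a \right)} = - 10 a$ ($R{\left(a \right)} = - 5 a 2 = - 10 a$)
$z{\left(f,S \right)} = 8 + \left(S + f\right) \left(f - \frac{10}{S}\right)$ ($z{\left(f,S \right)} = 8 + \left(f - \frac{10}{S}\right) \left(S + f\right) = 8 + \left(S + f\right) \left(f - \frac{10}{S}\right)$)
$\frac{1}{\left(-129 - 43\right) - 125} - u{\left(23,z{\left(-1,-4 \right)} \right)} = \frac{1}{\left(-129 - 43\right) - 125} - \left(-2 + \left(-1\right)^{2} - -4 - - \frac{10}{-4}\right) = \frac{1}{\left(-129 - 43\right) - 125} - \left(-2 + 1 + 4 - \left(-10\right) \left(- \frac{1}{4}\right)\right) = \frac{1}{-172 - 125} - \left(-2 + 1 + 4 - \frac{5}{2}\right) = \frac{1}{-297} - \frac{1}{2} = - \frac{1}{297} - \frac{1}{2} = - \frac{299}{594}$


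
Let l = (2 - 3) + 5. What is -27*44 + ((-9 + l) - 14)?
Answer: -1207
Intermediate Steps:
l = 4 (l = -1 + 5 = 4)
-27*44 + ((-9 + l) - 14) = -27*44 + ((-9 + 4) - 14) = -1188 + (-5 - 14) = -1188 - 19 = -1207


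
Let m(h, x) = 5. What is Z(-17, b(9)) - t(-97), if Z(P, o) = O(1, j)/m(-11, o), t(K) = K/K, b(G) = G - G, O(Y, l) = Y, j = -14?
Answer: -⅘ ≈ -0.80000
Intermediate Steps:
b(G) = 0
t(K) = 1
Z(P, o) = ⅕ (Z(P, o) = 1/5 = 1*(⅕) = ⅕)
Z(-17, b(9)) - t(-97) = ⅕ - 1*1 = ⅕ - 1 = -⅘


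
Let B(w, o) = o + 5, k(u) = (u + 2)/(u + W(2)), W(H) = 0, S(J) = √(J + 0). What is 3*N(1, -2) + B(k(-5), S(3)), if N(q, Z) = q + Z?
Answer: 2 + √3 ≈ 3.7321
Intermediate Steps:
N(q, Z) = Z + q
S(J) = √J
k(u) = (2 + u)/u (k(u) = (u + 2)/(u + 0) = (2 + u)/u)
B(w, o) = 5 + o
3*N(1, -2) + B(k(-5), S(3)) = 3*(-2 + 1) + (5 + √3) = 3*(-1) + (5 + √3) = -3 + (5 + √3) = 2 + √3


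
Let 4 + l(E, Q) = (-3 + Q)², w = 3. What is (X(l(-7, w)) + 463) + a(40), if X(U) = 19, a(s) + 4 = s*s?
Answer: 2078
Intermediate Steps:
a(s) = -4 + s² (a(s) = -4 + s*s = -4 + s²)
l(E, Q) = -4 + (-3 + Q)²
(X(l(-7, w)) + 463) + a(40) = (19 + 463) + (-4 + 40²) = 482 + (-4 + 1600) = 482 + 1596 = 2078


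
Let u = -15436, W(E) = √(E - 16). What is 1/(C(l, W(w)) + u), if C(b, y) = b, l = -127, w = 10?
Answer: -1/15563 ≈ -6.4255e-5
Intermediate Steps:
W(E) = √(-16 + E)
1/(C(l, W(w)) + u) = 1/(-127 - 15436) = 1/(-15563) = -1/15563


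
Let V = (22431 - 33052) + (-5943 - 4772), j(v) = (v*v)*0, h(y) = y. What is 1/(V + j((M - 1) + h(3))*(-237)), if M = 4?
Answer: -1/21336 ≈ -4.6869e-5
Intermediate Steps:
j(v) = 0 (j(v) = v²*0 = 0)
V = -21336 (V = -10621 - 10715 = -21336)
1/(V + j((M - 1) + h(3))*(-237)) = 1/(-21336 + 0*(-237)) = 1/(-21336 + 0) = 1/(-21336) = -1/21336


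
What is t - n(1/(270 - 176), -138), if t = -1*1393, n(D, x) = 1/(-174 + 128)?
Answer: -64077/46 ≈ -1393.0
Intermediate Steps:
n(D, x) = -1/46 (n(D, x) = 1/(-46) = -1/46)
t = -1393
t - n(1/(270 - 176), -138) = -1393 - 1*(-1/46) = -1393 + 1/46 = -64077/46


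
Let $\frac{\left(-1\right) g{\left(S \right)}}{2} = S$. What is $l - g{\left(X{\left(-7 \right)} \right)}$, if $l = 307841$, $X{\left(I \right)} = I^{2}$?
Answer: $307939$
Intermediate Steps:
$g{\left(S \right)} = - 2 S$
$l - g{\left(X{\left(-7 \right)} \right)} = 307841 - - 2 \left(-7\right)^{2} = 307841 - \left(-2\right) 49 = 307841 - -98 = 307841 + 98 = 307939$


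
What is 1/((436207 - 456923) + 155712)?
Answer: 1/134996 ≈ 7.4076e-6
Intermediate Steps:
1/((436207 - 456923) + 155712) = 1/(-20716 + 155712) = 1/134996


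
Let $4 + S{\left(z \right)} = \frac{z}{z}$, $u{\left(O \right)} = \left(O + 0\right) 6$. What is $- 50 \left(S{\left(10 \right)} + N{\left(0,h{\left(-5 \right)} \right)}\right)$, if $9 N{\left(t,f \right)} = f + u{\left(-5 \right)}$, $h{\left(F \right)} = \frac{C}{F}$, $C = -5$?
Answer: $\frac{2800}{9} \approx 311.11$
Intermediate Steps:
$u{\left(O \right)} = 6 O$ ($u{\left(O \right)} = O 6 = 6 O$)
$h{\left(F \right)} = - \frac{5}{F}$
$N{\left(t,f \right)} = - \frac{10}{3} + \frac{f}{9}$ ($N{\left(t,f \right)} = \frac{f + 6 \left(-5\right)}{9} = \frac{f - 30}{9} = \frac{-30 + f}{9} = - \frac{10}{3} + \frac{f}{9}$)
$S{\left(z \right)} = -3$ ($S{\left(z \right)} = -4 + \frac{z}{z} = -4 + 1 = -3$)
$- 50 \left(S{\left(10 \right)} + N{\left(0,h{\left(-5 \right)} \right)}\right) = - 50 \left(-3 - \left(\frac{10}{3} - \frac{\left(-5\right) \frac{1}{-5}}{9}\right)\right) = - 50 \left(-3 - \left(\frac{10}{3} - \frac{\left(-5\right) \left(- \frac{1}{5}\right)}{9}\right)\right) = - 50 \left(-3 + \left(- \frac{10}{3} + \frac{1}{9} \cdot 1\right)\right) = - 50 \left(-3 + \left(- \frac{10}{3} + \frac{1}{9}\right)\right) = - 50 \left(-3 - \frac{29}{9}\right) = \left(-50\right) \left(- \frac{56}{9}\right) = \frac{2800}{9}$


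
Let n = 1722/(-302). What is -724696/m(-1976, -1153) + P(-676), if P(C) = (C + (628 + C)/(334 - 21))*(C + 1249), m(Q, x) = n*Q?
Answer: -3684837360551/9509253 ≈ -3.8750e+5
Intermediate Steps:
n = -861/151 (n = 1722*(-1/302) = -861/151 ≈ -5.7020)
m(Q, x) = -861*Q/151
P(C) = (1249 + C)*(628/313 + 314*C/313) (P(C) = (C + (628 + C)/313)*(1249 + C) = (C + (628 + C)*(1/313))*(1249 + C) = (C + (628/313 + C/313))*(1249 + C) = (628/313 + 314*C/313)*(1249 + C) = (1249 + C)*(628/313 + 314*C/313))
-724696/m(-1976, -1153) + P(-676) = -724696/((-861/151*(-1976))) + (784372/313 + (314/313)*(-676)² + (392814/313)*(-676)) = -724696/1701336/151 + (784372/313 + (314/313)*456976 - 265542264/313) = -724696*151/1701336 + (784372/313 + 143490464/313 - 265542264/313) = -1954091/30381 - 121267428/313 = -3684837360551/9509253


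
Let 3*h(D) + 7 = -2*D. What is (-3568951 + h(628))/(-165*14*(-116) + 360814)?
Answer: -1784686/314387 ≈ -5.6767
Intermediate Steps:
h(D) = -7/3 - 2*D/3 (h(D) = -7/3 + (-2*D)/3 = -7/3 - 2*D/3)
(-3568951 + h(628))/(-165*14*(-116) + 360814) = (-3568951 + (-7/3 - ⅔*628))/(-165*14*(-116) + 360814) = (-3568951 + (-7/3 - 1256/3))/(-2310*(-116) + 360814) = (-3568951 - 421)/(267960 + 360814) = -3569372/628774 = -3569372*1/628774 = -1784686/314387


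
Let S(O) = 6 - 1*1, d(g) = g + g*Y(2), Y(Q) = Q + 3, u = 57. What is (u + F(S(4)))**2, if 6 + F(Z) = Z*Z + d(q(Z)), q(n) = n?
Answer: 11236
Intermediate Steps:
Y(Q) = 3 + Q
d(g) = 6*g (d(g) = g + g*(3 + 2) = g + g*5 = g + 5*g = 6*g)
S(O) = 5 (S(O) = 6 - 1 = 5)
F(Z) = -6 + Z**2 + 6*Z (F(Z) = -6 + (Z*Z + 6*Z) = -6 + (Z**2 + 6*Z) = -6 + Z**2 + 6*Z)
(u + F(S(4)))**2 = (57 + (-6 + 5**2 + 6*5))**2 = (57 + (-6 + 25 + 30))**2 = (57 + 49)**2 = 106**2 = 11236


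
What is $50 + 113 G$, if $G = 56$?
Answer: $6378$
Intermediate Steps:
$50 + 113 G = 50 + 113 \cdot 56 = 50 + 6328 = 6378$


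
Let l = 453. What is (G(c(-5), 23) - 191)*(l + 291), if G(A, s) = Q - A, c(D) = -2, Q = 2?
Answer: -139128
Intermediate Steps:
G(A, s) = 2 - A
(G(c(-5), 23) - 191)*(l + 291) = ((2 - 1*(-2)) - 191)*(453 + 291) = ((2 + 2) - 191)*744 = (4 - 191)*744 = -187*744 = -139128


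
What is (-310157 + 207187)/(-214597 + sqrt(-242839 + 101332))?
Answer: 11048526545/23026006958 + 463365*I*sqrt(1747)/23026006958 ≈ 0.47983 + 0.00084111*I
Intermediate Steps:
(-310157 + 207187)/(-214597 + sqrt(-242839 + 101332)) = -102970/(-214597 + sqrt(-141507)) = -102970/(-214597 + 9*I*sqrt(1747))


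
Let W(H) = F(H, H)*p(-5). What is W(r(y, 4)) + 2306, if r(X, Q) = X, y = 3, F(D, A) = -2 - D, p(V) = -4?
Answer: 2326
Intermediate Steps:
W(H) = 8 + 4*H (W(H) = (-2 - H)*(-4) = 8 + 4*H)
W(r(y, 4)) + 2306 = (8 + 4*3) + 2306 = (8 + 12) + 2306 = 20 + 2306 = 2326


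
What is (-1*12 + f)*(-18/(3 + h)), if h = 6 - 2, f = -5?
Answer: 306/7 ≈ 43.714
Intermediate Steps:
h = 4
(-1*12 + f)*(-18/(3 + h)) = (-1*12 - 5)*(-18/(3 + 4)) = (-12 - 5)*(-18/7) = -17*(-18)/7 = -17*(-18/7) = 306/7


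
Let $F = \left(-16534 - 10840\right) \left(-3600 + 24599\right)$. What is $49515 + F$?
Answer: $-574777111$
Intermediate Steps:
$F = -574826626$ ($F = \left(-27374\right) 20999 = -574826626$)
$49515 + F = 49515 - 574826626 = -574777111$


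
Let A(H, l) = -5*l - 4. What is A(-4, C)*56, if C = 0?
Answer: -224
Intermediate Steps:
A(H, l) = -4 - 5*l
A(-4, C)*56 = (-4 - 5*0)*56 = (-4 + 0)*56 = -4*56 = -224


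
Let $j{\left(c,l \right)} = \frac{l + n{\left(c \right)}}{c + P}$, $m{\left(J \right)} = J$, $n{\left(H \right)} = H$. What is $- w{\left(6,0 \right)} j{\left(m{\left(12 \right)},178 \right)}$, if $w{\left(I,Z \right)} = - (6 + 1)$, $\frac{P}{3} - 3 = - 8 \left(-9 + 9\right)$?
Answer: $\frac{190}{3} \approx 63.333$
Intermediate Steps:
$P = 9$ ($P = 9 + 3 \left(- 8 \left(-9 + 9\right)\right) = 9 + 3 \left(\left(-8\right) 0\right) = 9 + 3 \cdot 0 = 9 + 0 = 9$)
$w{\left(I,Z \right)} = -7$ ($w{\left(I,Z \right)} = \left(-1\right) 7 = -7$)
$j{\left(c,l \right)} = \frac{c + l}{9 + c}$ ($j{\left(c,l \right)} = \frac{l + c}{c + 9} = \frac{c + l}{9 + c}$)
$- w{\left(6,0 \right)} j{\left(m{\left(12 \right)},178 \right)} = - \left(-7\right) \frac{12 + 178}{9 + 12} = - \left(-7\right) \frac{1}{21} \cdot 190 = - \frac{\left(-7\right) 190}{21} = \left(-1\right) \left(- \frac{190}{3}\right) = \frac{190}{3}$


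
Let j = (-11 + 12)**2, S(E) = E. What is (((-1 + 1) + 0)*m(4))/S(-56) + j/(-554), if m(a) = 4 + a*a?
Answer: -1/554 ≈ -0.0018051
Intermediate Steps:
j = 1 (j = 1**2 = 1)
m(a) = 4 + a**2
(((-1 + 1) + 0)*m(4))/S(-56) + j/(-554) = (((-1 + 1) + 0)*(4 + 4**2))/(-56) + 1/(-554) = ((0 + 0)*(4 + 16))*(-1/56) + 1*(-1/554) = (0*20)*(-1/56) - 1/554 = 0*(-1/56) - 1/554 = 0 - 1/554 = -1/554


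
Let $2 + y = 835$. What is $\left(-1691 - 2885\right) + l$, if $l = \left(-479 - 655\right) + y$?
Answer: $-4877$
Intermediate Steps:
$y = 833$ ($y = -2 + 835 = 833$)
$l = -301$ ($l = \left(-479 - 655\right) + 833 = -1134 + 833 = -301$)
$\left(-1691 - 2885\right) + l = \left(-1691 - 2885\right) - 301 = -4576 - 301 = -4877$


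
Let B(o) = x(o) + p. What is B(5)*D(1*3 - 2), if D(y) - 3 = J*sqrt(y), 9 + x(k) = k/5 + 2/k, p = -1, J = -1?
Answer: -86/5 ≈ -17.200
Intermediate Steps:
x(k) = -9 + 2/k + k/5 (x(k) = -9 + (k/5 + 2/k) = -9 + (2/k + k/5) = -9 + 2/k + k/5)
B(o) = -10 + 2/o + o/5 (B(o) = (-9 + 2/o + o/5) - 1 = -10 + 2/o + o/5)
D(y) = 3 - sqrt(y)
B(5)*D(1*3 - 2) = (-10 + 2/5 + (1/5)*5)*(3 - sqrt(1*3 - 2)) = (-10 + 2*(1/5) + 1)*(3 - sqrt(3 - 2)) = (-10 + 2/5 + 1)*(3 - sqrt(1)) = -43*(3 - 1*1)/5 = -43*(3 - 1)/5 = -43/5*2 = -86/5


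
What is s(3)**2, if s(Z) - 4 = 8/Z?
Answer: 400/9 ≈ 44.444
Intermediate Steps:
s(Z) = 4 + 8/Z
s(3)**2 = (4 + 8/3)**2 = (20/3)**2 = 400/9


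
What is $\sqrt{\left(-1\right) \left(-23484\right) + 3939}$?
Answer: $3 \sqrt{3047} \approx 165.6$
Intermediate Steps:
$\sqrt{\left(-1\right) \left(-23484\right) + 3939} = \sqrt{23484 + 3939} = \sqrt{27423} = 3 \sqrt{3047}$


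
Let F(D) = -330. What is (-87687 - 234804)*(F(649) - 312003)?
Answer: 100724581503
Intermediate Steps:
(-87687 - 234804)*(F(649) - 312003) = (-87687 - 234804)*(-330 - 312003) = -322491*(-312333) = 100724581503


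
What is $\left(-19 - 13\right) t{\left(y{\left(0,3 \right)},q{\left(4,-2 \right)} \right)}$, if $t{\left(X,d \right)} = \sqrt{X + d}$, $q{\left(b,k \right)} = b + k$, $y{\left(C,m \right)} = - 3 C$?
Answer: $- 32 \sqrt{2} \approx -45.255$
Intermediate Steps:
$\left(-19 - 13\right) t{\left(y{\left(0,3 \right)},q{\left(4,-2 \right)} \right)} = \left(-19 - 13\right) \sqrt{\left(-3\right) 0 + \left(4 - 2\right)} = - 32 \sqrt{0 + 2} = - 32 \sqrt{2}$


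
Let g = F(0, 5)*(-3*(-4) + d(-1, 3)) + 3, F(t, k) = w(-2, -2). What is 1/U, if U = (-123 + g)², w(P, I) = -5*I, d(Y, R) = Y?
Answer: 1/100 ≈ 0.010000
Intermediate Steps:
F(t, k) = 10 (F(t, k) = -5*(-2) = 10)
g = 113 (g = 10*(-3*(-4) - 1) + 3 = 10*(12 - 1) + 3 = 10*11 + 3 = 110 + 3 = 113)
U = 100 (U = (-123 + 113)² = (-10)² = 100)
1/U = 1/100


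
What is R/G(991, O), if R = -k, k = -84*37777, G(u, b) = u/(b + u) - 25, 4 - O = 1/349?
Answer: -367310002024/2778497 ≈ -1.3220e+5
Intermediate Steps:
O = 1395/349 (O = 4 - 1/349 = 1395/349 ≈ 3.9971)
G(u, b) = -25 + u/(b + u)
k = -3173268
R = 3173268 (R = -1*(-3173268) = 3173268)
R/G(991, O) = 3173268/(((-25*1395/349 - 24*991)/(1395/349 + 991))) = 3173268/(((-34875/349 - 23784)/(347254/349))) = 3173268/(((349/347254)*(-8335491/349))) = 3173268/(-8335491/347254) = 3173268*(-347254/8335491) = -367310002024/2778497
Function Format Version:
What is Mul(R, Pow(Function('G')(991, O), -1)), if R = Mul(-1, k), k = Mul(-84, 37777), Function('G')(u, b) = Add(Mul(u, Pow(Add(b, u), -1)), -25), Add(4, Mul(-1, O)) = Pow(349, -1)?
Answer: Rational(-367310002024, 2778497) ≈ -1.3220e+5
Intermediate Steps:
O = Rational(1395, 349) (O = Add(4, Mul(-1, Pow(349, -1))) = Add(4, Mul(-1, Rational(1, 349))) = Add(4, Rational(-1, 349)) = Rational(1395, 349) ≈ 3.9971)
Function('G')(u, b) = Add(-25, Mul(u, Pow(Add(b, u), -1)))
k = -3173268
R = 3173268 (R = Mul(-1, -3173268) = 3173268)
Mul(R, Pow(Function('G')(991, O), -1)) = Mul(3173268, Pow(Mul(Pow(Add(Rational(1395, 349), 991), -1), Add(Mul(-25, Rational(1395, 349)), Mul(-24, 991))), -1)) = Mul(3173268, Pow(Mul(Pow(Rational(347254, 349), -1), Add(Rational(-34875, 349), -23784)), -1)) = Mul(3173268, Pow(Mul(Rational(349, 347254), Rational(-8335491, 349)), -1)) = Mul(3173268, Pow(Rational(-8335491, 347254), -1)) = Mul(3173268, Rational(-347254, 8335491)) = Rational(-367310002024, 2778497)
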